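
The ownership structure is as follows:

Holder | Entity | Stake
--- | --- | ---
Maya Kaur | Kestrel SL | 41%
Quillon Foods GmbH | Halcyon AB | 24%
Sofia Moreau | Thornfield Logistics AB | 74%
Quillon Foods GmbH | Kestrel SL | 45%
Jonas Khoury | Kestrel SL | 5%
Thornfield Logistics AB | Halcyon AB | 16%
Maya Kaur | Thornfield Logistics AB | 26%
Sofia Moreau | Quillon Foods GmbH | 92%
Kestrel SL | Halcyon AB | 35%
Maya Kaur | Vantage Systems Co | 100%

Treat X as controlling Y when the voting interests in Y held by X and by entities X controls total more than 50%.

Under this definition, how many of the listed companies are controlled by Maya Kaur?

Maya holds 100% of Vantage, so Maya controls Vantage.
No other company's threshold is met.
Maya controls 1 company.

1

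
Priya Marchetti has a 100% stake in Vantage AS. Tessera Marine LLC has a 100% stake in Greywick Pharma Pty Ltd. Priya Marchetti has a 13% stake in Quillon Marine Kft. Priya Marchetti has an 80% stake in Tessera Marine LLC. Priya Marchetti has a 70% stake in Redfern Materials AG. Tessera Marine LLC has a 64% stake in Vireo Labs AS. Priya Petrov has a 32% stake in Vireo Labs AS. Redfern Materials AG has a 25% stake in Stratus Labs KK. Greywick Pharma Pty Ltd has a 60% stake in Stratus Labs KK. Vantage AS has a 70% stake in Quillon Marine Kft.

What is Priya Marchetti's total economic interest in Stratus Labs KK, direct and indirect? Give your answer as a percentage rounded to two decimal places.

Priya Marchetti reaches Stratus along 2 paths.
Via Tessera → Greywick: 80% × 100% × 60% = 48%.
Via Redfern: 70% × 25% = 17.5%.
Total: 48% + 17.5% = 65.5%.
Rounded: 65.50%.

65.50%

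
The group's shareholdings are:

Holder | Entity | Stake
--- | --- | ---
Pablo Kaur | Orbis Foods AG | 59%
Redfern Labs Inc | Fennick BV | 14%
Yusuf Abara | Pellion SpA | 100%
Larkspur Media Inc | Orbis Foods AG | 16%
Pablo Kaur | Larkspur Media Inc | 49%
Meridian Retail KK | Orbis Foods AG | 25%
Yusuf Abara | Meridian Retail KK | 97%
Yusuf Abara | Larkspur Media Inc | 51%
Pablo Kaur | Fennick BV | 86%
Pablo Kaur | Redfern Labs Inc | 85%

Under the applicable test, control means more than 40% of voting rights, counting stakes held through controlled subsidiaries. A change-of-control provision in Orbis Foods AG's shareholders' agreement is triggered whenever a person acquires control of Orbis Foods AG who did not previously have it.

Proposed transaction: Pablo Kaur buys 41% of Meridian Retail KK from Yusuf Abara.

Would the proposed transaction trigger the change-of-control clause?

The purchase adds only to Pablo's holdings (Yusuf's stake shrinks), so Pablo is the only person who could newly come to control Orbis.
Pablo holds 49% of Larkspur, so Pablo controls Larkspur.
Pablo and Larkspur together hold 59% + 16% = 75% of Orbis, so Pablo controls Orbis.
So Pablo already controls Orbis before the transaction.
After the purchase, Pablo holds 41% of Meridian directly, and Yusuf's stake falls to 56%.
Pablo controlled Orbis already, so this is not a new person acquiring control; every other person's position is unchanged or reduced.
No new person acquires control, so the clause is not triggered.

No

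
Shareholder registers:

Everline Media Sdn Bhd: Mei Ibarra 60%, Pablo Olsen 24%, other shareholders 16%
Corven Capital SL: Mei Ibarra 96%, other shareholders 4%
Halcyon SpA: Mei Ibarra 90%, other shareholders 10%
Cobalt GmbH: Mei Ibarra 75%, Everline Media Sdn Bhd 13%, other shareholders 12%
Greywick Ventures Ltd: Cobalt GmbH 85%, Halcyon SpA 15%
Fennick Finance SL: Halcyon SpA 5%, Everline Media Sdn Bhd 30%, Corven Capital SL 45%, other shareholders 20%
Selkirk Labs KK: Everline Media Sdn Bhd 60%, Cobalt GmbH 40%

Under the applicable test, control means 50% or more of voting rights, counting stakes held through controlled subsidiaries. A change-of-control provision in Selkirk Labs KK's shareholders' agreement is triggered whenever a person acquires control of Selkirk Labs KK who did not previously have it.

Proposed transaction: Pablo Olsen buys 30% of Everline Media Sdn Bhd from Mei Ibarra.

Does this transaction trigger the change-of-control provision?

The purchase adds only to Pablo's holdings (Mei's stake shrinks), so Pablo is the only person who could newly come to control Selkirk.
Pablo's largest direct stake is 24% in Everline, which does not meet the threshold, so Pablo controls no company.
Neither Pablo nor any entity Pablo controls holds any voting interest in Selkirk.
So before the transaction, Pablo does not control Selkirk.
After the purchase, Pablo's direct stake in Everline rises to 24% + 30% = 54%, and Mei's stake falls to 30%.
Pablo holds 54% of Everline, so Pablo controls Everline.
Everline holds 60% of Selkirk, so Pablo controls Selkirk.
Pablo did not control Selkirk before and does after, so the clause is triggered.

Yes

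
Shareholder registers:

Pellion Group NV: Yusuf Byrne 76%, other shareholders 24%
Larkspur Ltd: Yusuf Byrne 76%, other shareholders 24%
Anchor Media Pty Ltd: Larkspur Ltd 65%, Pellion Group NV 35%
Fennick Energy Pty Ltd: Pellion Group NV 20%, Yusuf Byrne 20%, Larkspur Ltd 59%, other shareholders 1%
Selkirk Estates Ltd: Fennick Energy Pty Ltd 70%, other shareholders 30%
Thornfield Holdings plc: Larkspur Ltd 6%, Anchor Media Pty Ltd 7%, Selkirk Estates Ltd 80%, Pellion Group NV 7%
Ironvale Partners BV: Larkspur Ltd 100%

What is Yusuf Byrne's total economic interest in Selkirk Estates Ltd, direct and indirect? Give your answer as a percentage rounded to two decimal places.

56.03%

Yusuf reaches Selkirk along 3 paths.
Via Pellion → Fennick: 76% × 20% × 70% = 10.64%.
Via Fennick: 20% × 70% = 14%.
Via Larkspur → Fennick: 76% × 59% × 70% = 31.388%.
Total: 10.64% + 14% + 31.388% = 56.028%.
Rounded: 56.03%.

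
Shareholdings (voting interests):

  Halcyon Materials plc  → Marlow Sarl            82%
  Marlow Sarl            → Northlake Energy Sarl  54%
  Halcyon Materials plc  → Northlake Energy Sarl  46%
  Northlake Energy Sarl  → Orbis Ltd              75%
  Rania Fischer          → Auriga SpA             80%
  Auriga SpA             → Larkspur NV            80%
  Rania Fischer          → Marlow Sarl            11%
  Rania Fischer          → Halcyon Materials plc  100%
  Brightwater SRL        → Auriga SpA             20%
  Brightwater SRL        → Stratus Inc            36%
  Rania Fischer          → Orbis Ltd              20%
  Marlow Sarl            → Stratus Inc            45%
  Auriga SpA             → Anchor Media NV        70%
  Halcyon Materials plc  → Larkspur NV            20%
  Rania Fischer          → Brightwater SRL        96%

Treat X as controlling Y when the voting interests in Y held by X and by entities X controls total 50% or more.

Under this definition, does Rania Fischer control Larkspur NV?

Yes

Rania holds 96% of Brightwater, so Rania controls Brightwater.
Brightwater and Rania together hold 20% + 80% = 100% of Auriga, so Rania controls Auriga.
Rania holds 100% of Halcyon, so Rania controls Halcyon.
Auriga and Halcyon together hold 80% + 20% = 100% of Larkspur, so Rania controls Larkspur.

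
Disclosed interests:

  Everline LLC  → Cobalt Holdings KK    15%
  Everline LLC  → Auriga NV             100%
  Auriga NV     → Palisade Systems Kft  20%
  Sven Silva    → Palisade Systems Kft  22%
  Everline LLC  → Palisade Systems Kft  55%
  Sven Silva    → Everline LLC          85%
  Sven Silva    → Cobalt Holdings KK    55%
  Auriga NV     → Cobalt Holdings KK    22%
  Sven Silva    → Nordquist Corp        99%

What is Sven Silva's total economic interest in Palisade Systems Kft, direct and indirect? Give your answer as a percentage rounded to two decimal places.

85.75%

Sven reaches Palisade along 3 paths.
Via Everline → Auriga: 85% × 100% × 20% = 17%.
Via Everline: 85% × 55% = 46.75%.
Direct stake: 22% = 22%.
Total: 17% + 46.75% + 22% = 85.75%.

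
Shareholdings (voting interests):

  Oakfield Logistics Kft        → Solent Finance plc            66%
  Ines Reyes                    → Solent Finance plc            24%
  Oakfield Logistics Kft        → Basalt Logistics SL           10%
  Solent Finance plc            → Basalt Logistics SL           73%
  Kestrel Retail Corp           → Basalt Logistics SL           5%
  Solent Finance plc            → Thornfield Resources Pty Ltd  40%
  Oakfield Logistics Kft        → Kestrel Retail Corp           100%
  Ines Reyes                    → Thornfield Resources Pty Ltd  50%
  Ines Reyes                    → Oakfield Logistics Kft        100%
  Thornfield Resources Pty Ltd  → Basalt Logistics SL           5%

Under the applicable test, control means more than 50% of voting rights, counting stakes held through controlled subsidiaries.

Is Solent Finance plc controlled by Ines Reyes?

Ines holds 100% of Oakfield, so Ines controls Oakfield.
Ines and Oakfield together hold 24% + 66% = 90% of Solent, so Ines controls Solent.

Yes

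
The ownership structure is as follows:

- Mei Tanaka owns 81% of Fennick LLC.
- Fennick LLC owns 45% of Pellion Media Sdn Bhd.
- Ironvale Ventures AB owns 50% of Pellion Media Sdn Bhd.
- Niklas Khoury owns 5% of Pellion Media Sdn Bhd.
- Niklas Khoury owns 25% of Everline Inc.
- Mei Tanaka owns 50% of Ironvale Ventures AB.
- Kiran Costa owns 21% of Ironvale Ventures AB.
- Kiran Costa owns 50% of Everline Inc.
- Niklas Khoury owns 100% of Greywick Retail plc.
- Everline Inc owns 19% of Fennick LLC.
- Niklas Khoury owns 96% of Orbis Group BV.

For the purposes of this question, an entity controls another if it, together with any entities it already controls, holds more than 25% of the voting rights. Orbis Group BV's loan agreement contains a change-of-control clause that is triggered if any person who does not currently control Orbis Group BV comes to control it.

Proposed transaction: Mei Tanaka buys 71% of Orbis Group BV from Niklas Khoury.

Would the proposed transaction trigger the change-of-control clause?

Yes

The purchase adds only to Mei's holdings (Niklas's stake shrinks), so Mei is the only person who could newly come to control Orbis.
Mei holds 50% of Ironvale, so Mei controls Ironvale.
Mei holds 81% of Fennick, so Mei controls Fennick.
Ironvale and Fennick together hold 50% + 45% = 95% of Pellion, so Mei controls Pellion.
Neither Mei nor any entity Mei controls holds any voting interest in Orbis.
So before the transaction, Mei does not control Orbis.
After the purchase, Mei holds 71% of Orbis directly, and Niklas's stake falls to 25%.
Mei holds 71% of Orbis, so Mei controls Orbis.
Mei did not control Orbis before and does after, so the clause is triggered.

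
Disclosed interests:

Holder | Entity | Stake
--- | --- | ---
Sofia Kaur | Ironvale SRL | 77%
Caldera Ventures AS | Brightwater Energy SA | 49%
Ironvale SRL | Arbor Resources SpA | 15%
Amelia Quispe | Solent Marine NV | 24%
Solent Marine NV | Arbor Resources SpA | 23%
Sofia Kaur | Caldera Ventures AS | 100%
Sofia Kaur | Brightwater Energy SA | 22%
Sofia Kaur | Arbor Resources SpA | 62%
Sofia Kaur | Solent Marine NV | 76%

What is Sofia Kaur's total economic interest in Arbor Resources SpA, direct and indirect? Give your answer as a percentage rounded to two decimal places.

91.03%

Sofia reaches Arbor along 3 paths.
Direct stake: 62% = 62%.
Via Ironvale: 77% × 15% = 11.55%.
Via Solent: 76% × 23% = 17.48%.
Total: 62% + 11.55% + 17.48% = 91.03%.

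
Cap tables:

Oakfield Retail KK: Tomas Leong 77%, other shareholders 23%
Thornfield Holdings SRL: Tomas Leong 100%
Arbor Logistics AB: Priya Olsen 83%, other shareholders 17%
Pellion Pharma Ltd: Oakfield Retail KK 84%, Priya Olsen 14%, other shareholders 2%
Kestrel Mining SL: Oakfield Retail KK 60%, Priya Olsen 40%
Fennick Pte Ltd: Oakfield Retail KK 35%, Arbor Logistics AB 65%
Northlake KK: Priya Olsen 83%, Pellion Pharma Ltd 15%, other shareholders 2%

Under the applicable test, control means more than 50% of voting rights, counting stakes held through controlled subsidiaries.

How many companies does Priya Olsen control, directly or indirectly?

3

Priya holds 83% of Arbor, so Priya controls Arbor.
Arbor holds 65% of Fennick, so Priya controls Fennick.
Priya holds 83% of Northlake, so Priya controls Northlake.
No other company's threshold is met.
Priya controls 3 companies.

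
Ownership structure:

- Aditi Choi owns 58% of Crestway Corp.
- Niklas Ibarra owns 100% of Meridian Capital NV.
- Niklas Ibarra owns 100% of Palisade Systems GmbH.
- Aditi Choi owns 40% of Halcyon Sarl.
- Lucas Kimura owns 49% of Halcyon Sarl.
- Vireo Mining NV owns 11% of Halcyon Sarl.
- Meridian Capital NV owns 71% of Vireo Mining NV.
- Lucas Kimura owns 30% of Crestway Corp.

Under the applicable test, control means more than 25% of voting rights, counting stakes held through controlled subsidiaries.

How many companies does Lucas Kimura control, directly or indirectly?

2

Lucas holds 30% of Crestway, so Lucas controls Crestway.
Lucas holds 49% of Halcyon, so Lucas controls Halcyon.
No other company's threshold is met.
Lucas controls 2 companies.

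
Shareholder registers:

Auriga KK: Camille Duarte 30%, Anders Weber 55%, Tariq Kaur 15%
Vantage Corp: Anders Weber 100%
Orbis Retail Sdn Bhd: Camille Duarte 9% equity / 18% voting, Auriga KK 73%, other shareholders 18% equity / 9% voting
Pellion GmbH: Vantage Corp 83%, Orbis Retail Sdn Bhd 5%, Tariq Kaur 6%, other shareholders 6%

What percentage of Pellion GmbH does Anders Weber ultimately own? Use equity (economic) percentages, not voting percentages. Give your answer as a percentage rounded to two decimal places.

Anders reaches Pellion along 2 paths.
Via Vantage: 100% × 83% = 83%.
Via Auriga → Orbis: 55% × 73% × 5% = 2.0075%.
Total: 83% + 2.0075% = 85.0075%.
Rounded: 85.01%.

85.01%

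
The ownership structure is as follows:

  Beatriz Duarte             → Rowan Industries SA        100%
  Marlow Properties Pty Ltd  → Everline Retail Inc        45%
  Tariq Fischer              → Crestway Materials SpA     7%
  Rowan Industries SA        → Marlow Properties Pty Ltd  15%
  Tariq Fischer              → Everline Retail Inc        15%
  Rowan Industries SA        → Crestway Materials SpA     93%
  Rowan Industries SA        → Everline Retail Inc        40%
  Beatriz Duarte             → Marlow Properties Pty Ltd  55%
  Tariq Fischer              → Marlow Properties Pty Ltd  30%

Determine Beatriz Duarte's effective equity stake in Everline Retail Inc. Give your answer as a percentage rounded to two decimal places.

Beatriz reaches Everline along 3 paths.
Via Rowan: 100% × 40% = 40%.
Via Rowan → Marlow: 100% × 15% × 45% = 6.75%.
Via Marlow: 55% × 45% = 24.75%.
Total: 40% + 6.75% + 24.75% = 71.5%.
Rounded: 71.50%.

71.50%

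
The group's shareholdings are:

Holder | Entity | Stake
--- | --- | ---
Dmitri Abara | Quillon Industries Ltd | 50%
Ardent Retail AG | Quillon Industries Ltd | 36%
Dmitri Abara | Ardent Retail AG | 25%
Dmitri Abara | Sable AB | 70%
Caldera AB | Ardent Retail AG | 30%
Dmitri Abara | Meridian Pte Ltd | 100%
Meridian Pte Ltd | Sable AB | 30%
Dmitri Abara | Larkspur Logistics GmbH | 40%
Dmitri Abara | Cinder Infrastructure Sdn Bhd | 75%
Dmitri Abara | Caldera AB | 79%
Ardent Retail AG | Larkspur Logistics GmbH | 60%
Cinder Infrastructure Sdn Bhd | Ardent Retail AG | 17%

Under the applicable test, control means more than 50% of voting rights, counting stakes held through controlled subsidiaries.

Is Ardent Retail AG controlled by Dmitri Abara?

Yes

Dmitri holds 75% of Cinder, so Dmitri controls Cinder.
Dmitri holds 79% of Caldera, so Dmitri controls Caldera.
Dmitri and Cinder and Caldera together hold 25% + 17% + 30% = 72% of Ardent, so Dmitri controls Ardent.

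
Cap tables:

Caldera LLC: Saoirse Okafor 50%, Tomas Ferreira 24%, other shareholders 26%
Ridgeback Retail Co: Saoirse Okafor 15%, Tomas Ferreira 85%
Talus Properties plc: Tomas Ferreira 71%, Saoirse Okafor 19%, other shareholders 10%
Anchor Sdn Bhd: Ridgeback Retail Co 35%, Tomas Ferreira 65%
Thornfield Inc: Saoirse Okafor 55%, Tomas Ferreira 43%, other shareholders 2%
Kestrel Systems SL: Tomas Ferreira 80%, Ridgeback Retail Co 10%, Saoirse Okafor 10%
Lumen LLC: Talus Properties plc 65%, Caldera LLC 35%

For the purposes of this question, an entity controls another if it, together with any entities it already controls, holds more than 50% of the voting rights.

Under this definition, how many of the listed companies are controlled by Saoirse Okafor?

Saoirse holds 55% of Thornfield, so Saoirse controls Thornfield.
No other company's threshold is met.
Saoirse controls 1 company.

1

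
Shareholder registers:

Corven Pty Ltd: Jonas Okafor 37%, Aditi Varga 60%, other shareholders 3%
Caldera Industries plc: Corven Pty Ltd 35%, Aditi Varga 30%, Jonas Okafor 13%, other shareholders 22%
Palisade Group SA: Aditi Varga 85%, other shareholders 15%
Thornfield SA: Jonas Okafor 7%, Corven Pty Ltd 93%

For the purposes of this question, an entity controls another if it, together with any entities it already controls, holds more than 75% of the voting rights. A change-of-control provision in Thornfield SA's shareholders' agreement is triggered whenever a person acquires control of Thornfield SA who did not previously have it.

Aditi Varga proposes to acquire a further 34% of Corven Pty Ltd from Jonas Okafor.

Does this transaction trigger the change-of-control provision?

The purchase adds only to Aditi's holdings (Jonas's stake shrinks), so Aditi is the only person who could newly come to control Thornfield.
Aditi holds 85% of Palisade, so Aditi controls Palisade.
Neither Aditi nor any entity Aditi controls holds any voting interest in Thornfield.
So before the transaction, Aditi does not control Thornfield.
After the purchase, Aditi's direct stake in Corven rises to 60% + 34% = 94%, and Jonas's stake falls to 3%.
Aditi holds 94% of Corven, so Aditi controls Corven.
Corven holds 93% of Thornfield, so Aditi controls Thornfield.
Aditi did not control Thornfield before and does after, so the clause is triggered.

Yes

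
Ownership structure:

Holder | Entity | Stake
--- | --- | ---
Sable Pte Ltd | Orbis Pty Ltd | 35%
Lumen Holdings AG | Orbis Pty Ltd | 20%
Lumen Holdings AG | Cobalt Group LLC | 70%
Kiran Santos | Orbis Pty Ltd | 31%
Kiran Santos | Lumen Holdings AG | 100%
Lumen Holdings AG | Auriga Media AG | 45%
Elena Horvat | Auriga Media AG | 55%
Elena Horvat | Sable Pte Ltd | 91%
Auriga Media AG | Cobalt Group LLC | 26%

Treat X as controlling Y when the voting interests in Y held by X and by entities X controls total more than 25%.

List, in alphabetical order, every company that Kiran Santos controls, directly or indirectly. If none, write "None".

Auriga Media AG, Cobalt Group LLC, Lumen Holdings AG, Orbis Pty Ltd

Kiran holds 100% of Lumen, so Kiran controls Lumen.
Kiran and Lumen together hold 31% + 20% = 51% of Orbis, so Kiran controls Orbis.
Lumen holds 45% of Auriga, so Kiran controls Auriga.
Auriga and Lumen together hold 26% + 70% = 96% of Cobalt, so Kiran controls Cobalt.
No other company's threshold is met.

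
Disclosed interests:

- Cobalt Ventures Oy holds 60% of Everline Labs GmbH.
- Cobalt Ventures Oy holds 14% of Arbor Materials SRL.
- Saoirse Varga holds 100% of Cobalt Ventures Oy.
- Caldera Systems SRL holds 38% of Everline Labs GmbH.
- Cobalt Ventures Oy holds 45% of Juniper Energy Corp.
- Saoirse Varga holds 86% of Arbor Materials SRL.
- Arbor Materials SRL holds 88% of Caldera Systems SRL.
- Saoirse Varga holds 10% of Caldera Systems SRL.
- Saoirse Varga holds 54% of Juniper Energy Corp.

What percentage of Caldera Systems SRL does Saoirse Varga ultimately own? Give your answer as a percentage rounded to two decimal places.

98.00%

Saoirse reaches Caldera along 3 paths.
Via Arbor: 86% × 88% = 75.68%.
Via Cobalt → Arbor: 100% × 14% × 88% = 12.32%.
Direct stake: 10% = 10%.
Total: 75.68% + 12.32% + 10% = 98%.
Rounded: 98.00%.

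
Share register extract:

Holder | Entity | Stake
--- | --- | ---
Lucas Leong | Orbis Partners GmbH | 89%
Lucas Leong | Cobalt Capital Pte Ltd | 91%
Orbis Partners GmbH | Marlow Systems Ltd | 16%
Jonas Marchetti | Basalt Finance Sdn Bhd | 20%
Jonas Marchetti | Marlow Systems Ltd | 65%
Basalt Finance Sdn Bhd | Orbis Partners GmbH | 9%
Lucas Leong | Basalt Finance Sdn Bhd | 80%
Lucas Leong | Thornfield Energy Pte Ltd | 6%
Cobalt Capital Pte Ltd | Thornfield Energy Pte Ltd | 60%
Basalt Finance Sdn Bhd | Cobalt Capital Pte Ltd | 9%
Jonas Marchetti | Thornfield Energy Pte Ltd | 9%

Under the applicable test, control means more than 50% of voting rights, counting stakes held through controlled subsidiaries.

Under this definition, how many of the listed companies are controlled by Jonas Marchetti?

1

Jonas holds 65% of Marlow, so Jonas controls Marlow.
No other company's threshold is met.
Jonas controls 1 company.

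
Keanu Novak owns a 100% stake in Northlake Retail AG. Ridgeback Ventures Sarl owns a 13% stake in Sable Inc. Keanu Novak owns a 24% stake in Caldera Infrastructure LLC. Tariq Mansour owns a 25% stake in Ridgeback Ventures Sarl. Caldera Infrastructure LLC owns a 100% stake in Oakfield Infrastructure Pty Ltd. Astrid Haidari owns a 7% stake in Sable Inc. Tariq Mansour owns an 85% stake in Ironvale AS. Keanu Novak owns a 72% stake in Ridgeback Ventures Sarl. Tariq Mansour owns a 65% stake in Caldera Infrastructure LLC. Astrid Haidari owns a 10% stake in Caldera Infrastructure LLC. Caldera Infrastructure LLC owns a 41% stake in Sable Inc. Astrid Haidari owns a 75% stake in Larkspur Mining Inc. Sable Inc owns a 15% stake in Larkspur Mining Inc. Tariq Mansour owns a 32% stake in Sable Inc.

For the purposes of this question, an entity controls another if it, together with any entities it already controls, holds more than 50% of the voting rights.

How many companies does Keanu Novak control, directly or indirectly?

2

Keanu holds 72% of Ridgeback, so Keanu controls Ridgeback.
Keanu holds 100% of Northlake, so Keanu controls Northlake.
No other company's threshold is met.
Keanu controls 2 companies.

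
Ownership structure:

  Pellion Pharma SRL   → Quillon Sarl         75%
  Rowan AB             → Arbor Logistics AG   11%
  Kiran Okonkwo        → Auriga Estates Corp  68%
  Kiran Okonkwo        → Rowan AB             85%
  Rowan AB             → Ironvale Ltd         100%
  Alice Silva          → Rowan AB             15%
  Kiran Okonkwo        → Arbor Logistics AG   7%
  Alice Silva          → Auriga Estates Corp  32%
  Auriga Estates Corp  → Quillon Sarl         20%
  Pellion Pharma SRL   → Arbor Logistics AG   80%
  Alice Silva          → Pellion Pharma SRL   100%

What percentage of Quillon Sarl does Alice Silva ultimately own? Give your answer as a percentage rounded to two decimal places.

81.40%

Alice reaches Quillon along 2 paths.
Via Auriga: 32% × 20% = 6.4%.
Via Pellion: 100% × 75% = 75%.
Total: 6.4% + 75% = 81.4%.
Rounded: 81.40%.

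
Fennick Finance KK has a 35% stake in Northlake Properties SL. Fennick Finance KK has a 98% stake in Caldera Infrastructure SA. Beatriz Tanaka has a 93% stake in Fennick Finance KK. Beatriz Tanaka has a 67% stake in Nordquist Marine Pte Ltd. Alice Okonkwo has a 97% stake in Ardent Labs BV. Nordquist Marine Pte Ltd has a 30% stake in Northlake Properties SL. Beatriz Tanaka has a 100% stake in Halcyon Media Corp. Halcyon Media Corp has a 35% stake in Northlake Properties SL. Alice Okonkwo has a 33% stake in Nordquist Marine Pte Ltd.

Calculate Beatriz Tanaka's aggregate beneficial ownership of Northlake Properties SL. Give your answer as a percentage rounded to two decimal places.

87.65%

Beatriz reaches Northlake along 3 paths.
Via Fennick: 93% × 35% = 32.55%.
Via Nordquist: 67% × 30% = 20.1%.
Via Halcyon: 100% × 35% = 35%.
Total: 32.55% + 20.1% + 35% = 87.65%.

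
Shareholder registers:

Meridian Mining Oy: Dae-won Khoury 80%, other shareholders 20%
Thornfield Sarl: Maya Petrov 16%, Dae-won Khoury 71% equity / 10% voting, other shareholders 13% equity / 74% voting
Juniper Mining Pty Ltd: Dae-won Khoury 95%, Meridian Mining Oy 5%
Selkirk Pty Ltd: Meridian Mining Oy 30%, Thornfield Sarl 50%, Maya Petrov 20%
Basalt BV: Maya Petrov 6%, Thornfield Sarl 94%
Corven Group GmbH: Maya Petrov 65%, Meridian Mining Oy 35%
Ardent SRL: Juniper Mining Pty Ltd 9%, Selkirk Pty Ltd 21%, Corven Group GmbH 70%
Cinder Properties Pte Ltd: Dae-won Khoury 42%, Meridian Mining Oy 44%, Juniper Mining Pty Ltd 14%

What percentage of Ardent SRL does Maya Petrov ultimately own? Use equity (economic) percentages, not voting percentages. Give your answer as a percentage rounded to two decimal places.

51.38%

Maya reaches Ardent along 3 paths.
Via Thornfield → Selkirk: 16% × 50% × 21% = 1.68%.
Via Selkirk: 20% × 21% = 4.2%.
Via Corven: 65% × 70% = 45.5%.
Total: 1.68% + 4.2% + 45.5% = 51.38%.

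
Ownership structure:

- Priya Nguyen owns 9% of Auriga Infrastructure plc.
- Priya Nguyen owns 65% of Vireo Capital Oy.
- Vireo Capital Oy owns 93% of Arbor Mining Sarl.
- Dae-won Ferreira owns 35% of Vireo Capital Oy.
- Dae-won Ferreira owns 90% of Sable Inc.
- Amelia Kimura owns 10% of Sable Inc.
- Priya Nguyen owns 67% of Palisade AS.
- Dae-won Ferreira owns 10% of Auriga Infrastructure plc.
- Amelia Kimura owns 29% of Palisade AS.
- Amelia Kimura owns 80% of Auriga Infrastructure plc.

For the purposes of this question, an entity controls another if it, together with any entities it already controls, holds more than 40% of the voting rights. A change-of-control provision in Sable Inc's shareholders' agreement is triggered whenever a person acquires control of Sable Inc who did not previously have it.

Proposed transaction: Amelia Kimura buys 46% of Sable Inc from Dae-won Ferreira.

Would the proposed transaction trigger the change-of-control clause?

Yes

The purchase adds only to Amelia's holdings (Dae-won's stake shrinks), so Amelia is the only person who could newly come to control Sable.
Amelia holds 80% of Auriga, so Amelia controls Auriga.
In Sable, Amelia's side holds only 10%, not > 40%.
So before the transaction, Amelia does not control Sable.
After the purchase, Amelia's direct stake in Sable rises to 10% + 46% = 56%, and Dae-won's stake falls to 44%.
Amelia holds 56% of Sable, so Amelia controls Sable.
Amelia did not control Sable before and does after, so the clause is triggered.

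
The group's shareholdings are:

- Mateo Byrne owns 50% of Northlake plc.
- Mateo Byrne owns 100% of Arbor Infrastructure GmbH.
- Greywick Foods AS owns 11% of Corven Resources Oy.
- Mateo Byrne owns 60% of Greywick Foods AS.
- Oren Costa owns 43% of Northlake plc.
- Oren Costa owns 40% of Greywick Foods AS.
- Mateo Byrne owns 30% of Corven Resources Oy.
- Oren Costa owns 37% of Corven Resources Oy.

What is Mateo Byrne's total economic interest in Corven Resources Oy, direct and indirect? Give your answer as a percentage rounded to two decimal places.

36.60%

Mateo reaches Corven along 2 paths.
Via Greywick: 60% × 11% = 6.6%.
Direct stake: 30% = 30%.
Total: 6.6% + 30% = 36.6%.
Rounded: 36.60%.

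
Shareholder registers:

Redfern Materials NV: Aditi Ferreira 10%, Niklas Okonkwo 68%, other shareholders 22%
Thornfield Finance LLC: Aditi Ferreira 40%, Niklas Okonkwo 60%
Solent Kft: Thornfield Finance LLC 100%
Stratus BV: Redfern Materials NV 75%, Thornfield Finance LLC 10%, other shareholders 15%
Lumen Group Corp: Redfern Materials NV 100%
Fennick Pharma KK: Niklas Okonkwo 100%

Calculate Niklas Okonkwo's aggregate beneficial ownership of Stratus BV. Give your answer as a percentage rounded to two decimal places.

57.00%

Niklas reaches Stratus along 2 paths.
Via Redfern: 68% × 75% = 51%.
Via Thornfield: 60% × 10% = 6%.
Total: 51% + 6% = 57%.
Rounded: 57.00%.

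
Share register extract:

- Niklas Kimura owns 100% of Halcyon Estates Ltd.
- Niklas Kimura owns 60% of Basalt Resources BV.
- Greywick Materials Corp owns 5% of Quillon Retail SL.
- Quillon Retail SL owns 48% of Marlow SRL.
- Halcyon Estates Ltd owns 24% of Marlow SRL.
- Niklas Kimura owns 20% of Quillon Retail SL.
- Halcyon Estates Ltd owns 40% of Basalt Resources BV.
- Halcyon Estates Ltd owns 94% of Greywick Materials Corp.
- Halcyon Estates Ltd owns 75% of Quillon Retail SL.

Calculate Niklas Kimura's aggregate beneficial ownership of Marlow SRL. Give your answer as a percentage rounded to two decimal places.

Niklas reaches Marlow along 4 paths.
Via Quillon: 20% × 48% = 9.6%.
Via Halcyon → Quillon: 100% × 75% × 48% = 36%.
Via Halcyon → Greywick → Quillon: 100% × 94% × 5% × 48% = 2.256%.
Via Halcyon: 100% × 24% = 24%.
Total: 9.6% + 36% + 2.256% + 24% = 71.856%.
Rounded: 71.86%.

71.86%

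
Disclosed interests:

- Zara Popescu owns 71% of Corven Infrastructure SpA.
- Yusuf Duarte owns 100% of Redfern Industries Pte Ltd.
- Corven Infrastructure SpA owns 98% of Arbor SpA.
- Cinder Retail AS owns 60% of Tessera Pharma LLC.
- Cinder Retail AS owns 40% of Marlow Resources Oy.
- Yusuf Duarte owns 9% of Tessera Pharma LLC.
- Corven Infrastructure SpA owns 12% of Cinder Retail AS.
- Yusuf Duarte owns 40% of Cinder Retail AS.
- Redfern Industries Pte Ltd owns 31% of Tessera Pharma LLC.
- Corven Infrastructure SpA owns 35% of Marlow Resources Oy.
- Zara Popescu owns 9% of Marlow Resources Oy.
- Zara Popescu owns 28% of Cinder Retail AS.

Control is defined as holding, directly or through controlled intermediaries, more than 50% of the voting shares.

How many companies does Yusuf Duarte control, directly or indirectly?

Yusuf holds 100% of Redfern, so Yusuf controls Redfern.
No other company's threshold is met.
Yusuf controls 1 company.

1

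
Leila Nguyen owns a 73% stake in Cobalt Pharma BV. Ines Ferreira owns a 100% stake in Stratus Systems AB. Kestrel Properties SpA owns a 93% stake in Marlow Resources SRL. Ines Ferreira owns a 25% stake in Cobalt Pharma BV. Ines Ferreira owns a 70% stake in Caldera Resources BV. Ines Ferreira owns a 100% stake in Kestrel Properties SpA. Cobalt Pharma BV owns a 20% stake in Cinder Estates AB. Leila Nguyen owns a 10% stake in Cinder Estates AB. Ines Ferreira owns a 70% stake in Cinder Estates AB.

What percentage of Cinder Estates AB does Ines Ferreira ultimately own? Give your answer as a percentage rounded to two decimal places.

Ines reaches Cinder along 2 paths.
Direct stake: 70% = 70%.
Via Cobalt: 25% × 20% = 5%.
Total: 70% + 5% = 75%.
Rounded: 75.00%.

75.00%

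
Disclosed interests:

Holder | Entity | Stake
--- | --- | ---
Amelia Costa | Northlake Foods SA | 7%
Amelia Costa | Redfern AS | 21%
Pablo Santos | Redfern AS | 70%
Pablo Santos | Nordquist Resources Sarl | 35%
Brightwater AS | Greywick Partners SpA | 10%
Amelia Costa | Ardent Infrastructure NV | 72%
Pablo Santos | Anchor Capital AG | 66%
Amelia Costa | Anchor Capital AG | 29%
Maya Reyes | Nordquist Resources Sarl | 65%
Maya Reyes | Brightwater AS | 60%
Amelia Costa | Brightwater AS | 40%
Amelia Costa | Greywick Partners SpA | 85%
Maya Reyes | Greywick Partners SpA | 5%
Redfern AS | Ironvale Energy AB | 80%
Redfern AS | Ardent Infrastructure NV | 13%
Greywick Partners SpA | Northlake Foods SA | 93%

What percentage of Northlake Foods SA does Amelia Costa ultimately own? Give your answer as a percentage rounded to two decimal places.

Amelia reaches Northlake along 3 paths.
Via Brightwater → Greywick: 40% × 10% × 93% = 3.72%.
Via Greywick: 85% × 93% = 79.05%.
Direct stake: 7% = 7%.
Total: 3.72% + 79.05% + 7% = 89.77%.

89.77%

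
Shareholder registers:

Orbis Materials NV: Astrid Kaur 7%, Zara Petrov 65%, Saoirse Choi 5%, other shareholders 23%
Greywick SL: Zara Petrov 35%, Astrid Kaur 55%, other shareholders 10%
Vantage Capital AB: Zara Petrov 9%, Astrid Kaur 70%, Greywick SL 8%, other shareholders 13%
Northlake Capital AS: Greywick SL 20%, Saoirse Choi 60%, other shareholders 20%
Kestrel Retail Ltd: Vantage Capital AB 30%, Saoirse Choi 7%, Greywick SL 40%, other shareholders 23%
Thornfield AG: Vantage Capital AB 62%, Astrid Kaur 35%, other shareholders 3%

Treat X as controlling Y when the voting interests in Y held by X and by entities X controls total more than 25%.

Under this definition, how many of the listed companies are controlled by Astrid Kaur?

Astrid holds 55% of Greywick, so Astrid controls Greywick.
Astrid and Greywick together hold 70% + 8% = 78% of Vantage, so Astrid controls Vantage.
Vantage and Greywick together hold 30% + 40% = 70% of Kestrel, so Astrid controls Kestrel.
Vantage and Astrid together hold 62% + 35% = 97% of Thornfield, so Astrid controls Thornfield.
No other company's threshold is met.
Astrid controls 4 companies.

4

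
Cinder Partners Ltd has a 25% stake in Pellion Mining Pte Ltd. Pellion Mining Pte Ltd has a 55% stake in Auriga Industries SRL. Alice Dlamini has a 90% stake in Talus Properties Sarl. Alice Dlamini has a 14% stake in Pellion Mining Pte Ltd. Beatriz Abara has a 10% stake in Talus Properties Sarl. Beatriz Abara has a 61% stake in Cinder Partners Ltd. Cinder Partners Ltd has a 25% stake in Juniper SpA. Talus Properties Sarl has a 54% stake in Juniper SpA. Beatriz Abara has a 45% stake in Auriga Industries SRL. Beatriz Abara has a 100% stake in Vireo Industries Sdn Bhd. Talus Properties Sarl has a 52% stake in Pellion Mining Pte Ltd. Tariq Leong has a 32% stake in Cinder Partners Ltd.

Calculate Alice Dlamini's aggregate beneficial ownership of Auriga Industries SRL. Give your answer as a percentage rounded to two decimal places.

33.44%

Alice reaches Auriga along 2 paths.
Via Talus → Pellion: 90% × 52% × 55% = 25.74%.
Via Pellion: 14% × 55% = 7.7%.
Total: 25.74% + 7.7% = 33.44%.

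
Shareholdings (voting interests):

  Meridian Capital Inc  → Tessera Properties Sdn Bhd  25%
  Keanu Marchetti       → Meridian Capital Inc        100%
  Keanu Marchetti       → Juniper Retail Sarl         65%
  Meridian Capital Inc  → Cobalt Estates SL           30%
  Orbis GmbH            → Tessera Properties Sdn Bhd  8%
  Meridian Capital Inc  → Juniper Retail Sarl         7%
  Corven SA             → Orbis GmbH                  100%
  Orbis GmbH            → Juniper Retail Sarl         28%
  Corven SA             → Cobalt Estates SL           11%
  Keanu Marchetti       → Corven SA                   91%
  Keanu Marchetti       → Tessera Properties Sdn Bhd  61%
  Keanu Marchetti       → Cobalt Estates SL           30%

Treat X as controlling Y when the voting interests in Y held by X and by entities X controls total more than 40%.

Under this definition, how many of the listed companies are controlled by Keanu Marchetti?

6

Keanu holds 91% of Corven, so Keanu controls Corven.
Keanu holds 100% of Meridian, so Keanu controls Meridian.
Corven holds 100% of Orbis, so Keanu controls Orbis.
Orbis and Meridian and Keanu together hold 28% + 7% + 65% = 100% of Juniper, so Keanu controls Juniper.
Keanu and Corven and Meridian together hold 30% + 11% + 30% = 71% of Cobalt, so Keanu controls Cobalt.
Meridian and Keanu and Orbis together hold 25% + 61% + 8% = 94% of Tessera, so Keanu controls Tessera.
Keanu controls 6 companies.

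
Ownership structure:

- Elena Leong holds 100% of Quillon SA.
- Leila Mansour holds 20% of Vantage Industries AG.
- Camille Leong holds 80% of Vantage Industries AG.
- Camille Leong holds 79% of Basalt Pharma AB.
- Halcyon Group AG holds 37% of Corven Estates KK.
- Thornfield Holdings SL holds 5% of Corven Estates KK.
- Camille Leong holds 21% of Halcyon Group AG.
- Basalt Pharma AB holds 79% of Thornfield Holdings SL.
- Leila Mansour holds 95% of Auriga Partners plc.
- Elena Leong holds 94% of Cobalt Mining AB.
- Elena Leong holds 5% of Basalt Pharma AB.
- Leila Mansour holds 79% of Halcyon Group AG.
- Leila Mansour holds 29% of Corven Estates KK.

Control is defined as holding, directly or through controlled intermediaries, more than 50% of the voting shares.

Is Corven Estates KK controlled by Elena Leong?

No

Elena holds 94% of Cobalt, so Elena controls Cobalt.
Elena holds 100% of Quillon, so Elena controls Quillon.
Neither Elena nor any entity Elena controls holds any voting interest in Corven.
So Elena does not control Corven.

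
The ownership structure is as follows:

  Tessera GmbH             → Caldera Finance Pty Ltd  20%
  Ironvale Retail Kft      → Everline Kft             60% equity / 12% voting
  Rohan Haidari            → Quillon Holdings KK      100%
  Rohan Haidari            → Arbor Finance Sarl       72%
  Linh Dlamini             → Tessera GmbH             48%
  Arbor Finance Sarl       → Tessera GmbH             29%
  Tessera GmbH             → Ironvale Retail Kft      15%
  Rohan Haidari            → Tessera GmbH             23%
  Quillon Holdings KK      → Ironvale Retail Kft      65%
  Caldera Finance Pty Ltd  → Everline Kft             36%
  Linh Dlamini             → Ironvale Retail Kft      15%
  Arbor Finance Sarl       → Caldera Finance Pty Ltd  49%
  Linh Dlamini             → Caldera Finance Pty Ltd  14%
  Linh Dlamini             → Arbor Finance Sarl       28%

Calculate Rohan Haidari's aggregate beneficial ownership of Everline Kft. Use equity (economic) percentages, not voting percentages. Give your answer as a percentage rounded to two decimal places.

Rohan reaches Everline along 6 paths.
Via Tessera → Ironvale: 23% × 15% × 60% = 2.07%.
Via Arbor → Tessera → Ironvale: 72% × 29% × 15% × 60% = 1.8792%.
Via Quillon → Ironvale: 100% × 65% × 60% = 39%.
Via Tessera → Caldera: 23% × 20% × 36% = 1.656%.
Via Arbor → Tessera → Caldera: 72% × 29% × 20% × 36% = 1.50336%.
Via Arbor → Caldera: 72% × 49% × 36% = 12.7008%.
Total: 2.07% + 1.8792% + 39% + 1.656% + 1.50336% + 12.7008% = 58.80936%.
Rounded: 58.81%.

58.81%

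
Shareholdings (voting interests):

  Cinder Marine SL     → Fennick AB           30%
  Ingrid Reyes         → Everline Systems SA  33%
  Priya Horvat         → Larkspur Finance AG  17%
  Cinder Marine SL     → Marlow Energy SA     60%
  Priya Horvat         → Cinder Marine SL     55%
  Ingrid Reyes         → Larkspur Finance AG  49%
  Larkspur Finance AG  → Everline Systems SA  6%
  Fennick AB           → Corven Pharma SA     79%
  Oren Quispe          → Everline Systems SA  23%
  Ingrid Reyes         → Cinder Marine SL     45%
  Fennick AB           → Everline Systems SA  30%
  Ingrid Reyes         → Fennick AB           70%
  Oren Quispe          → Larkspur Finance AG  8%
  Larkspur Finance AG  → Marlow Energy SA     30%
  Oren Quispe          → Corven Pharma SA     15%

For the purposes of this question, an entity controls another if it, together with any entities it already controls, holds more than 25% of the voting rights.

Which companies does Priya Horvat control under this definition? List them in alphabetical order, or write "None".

Priya holds 55% of Cinder, so Priya controls Cinder.
Cinder holds 30% of Fennick, so Priya controls Fennick.
Cinder holds 60% of Marlow, so Priya controls Marlow.
Fennick holds 30% of Everline, so Priya controls Everline.
Fennick holds 79% of Corven, so Priya controls Corven.
No other company's threshold is met.

Cinder Marine SL, Corven Pharma SA, Everline Systems SA, Fennick AB, Marlow Energy SA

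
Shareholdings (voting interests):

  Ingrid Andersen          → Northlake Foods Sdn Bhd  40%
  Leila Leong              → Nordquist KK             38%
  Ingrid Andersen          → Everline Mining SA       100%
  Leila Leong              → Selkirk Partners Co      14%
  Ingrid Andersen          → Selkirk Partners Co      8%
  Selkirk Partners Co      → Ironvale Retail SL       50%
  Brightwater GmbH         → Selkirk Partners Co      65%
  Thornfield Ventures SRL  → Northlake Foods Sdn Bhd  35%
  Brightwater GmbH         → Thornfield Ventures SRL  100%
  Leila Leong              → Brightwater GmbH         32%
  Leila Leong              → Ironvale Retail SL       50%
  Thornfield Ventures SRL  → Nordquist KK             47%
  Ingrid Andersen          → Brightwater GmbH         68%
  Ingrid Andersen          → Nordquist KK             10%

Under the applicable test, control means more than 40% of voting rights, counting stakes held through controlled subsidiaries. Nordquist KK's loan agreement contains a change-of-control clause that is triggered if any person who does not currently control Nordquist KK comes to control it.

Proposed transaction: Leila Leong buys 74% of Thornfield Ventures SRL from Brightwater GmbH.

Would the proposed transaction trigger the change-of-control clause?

The purchase adds only to Leila's holdings (Brightwater's stake shrinks), so Leila is the only person who could newly come to control Nordquist.
Leila holds 50% of Ironvale, so Leila controls Ironvale.
In Nordquist, Leila's side holds only 38%, not > 40%.
So before the transaction, Leila does not control Nordquist.
After the purchase, Leila holds 74% of Thornfield directly, and Brightwater's stake falls to 26%.
Leila holds 74% of Thornfield, so Leila controls Thornfield.
Thornfield and Leila together hold 47% + 38% = 85% of Nordquist, so Leila controls Nordquist.
Leila did not control Nordquist before and does after, so the clause is triggered.

Yes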